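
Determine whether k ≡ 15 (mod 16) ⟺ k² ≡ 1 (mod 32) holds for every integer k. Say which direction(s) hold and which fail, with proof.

Only the forward direction holds.

(⟹) Suppose k ≡ 15 (mod 16). Working modulo 32, k ∈ {15, 31}; for each such r, r² ≡ 1 (mod 32).

(⟸) This fails: take k = 1. Then 1² = 1 ≡ 1 (mod 32), yet 1 ≡ 1 (mod 16), not 15.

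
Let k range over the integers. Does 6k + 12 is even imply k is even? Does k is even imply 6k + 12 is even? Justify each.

(→) This fails: take k = 1. Then 6k + 12 = 18, which is even, yet k = 1 is odd, not even.

(←) Suppose k is even. Since 6 is even, 6k is even for every k, so 6k + 12 has the same parity as 12, which is even. Hence 6k + 12 is even.

Only the reverse direction holds.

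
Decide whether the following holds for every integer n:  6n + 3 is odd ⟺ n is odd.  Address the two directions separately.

(→) This fails: take n = 4. Then 6n + 3 = 27, which is odd, yet n = 4 is even, not odd.

(←) Suppose n is odd. Since 6 is even, 6n is even for every n, so 6n + 3 has the same parity as 3, which is odd. Hence 6n + 3 is odd.

Only the converse holds.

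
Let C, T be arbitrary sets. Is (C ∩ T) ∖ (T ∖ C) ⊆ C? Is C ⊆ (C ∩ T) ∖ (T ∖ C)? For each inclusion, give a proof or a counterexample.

(⊆) Let x ∈ (C ∩ T) ∖ (T ∖ C). Then x ∈ C ∩ T, from which x ∈ C.

(⊇) This inclusion fails. Take C = {1}, T = ∅; then 1 ∈ C but 1 ∉ (C ∩ T) ∖ (T ∖ C).

(⊆) holds; (⊇) fails.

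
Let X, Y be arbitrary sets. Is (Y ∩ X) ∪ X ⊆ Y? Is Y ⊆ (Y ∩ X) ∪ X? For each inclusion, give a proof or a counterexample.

(⊆) This inclusion fails. Take X = {1}, Y = ∅; then 1 ∈ (Y ∩ X) ∪ X but 1 ∉ Y.

(⊇) This inclusion fails. Take X = ∅, Y = {1}; then 1 ∈ Y but 1 ∉ (Y ∩ X) ∪ X.

Both inclusions fail.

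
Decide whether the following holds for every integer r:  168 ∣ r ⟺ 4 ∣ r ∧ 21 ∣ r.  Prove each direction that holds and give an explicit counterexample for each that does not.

(⇒) holds; (⇐) fails.

(⇐) This fails: take r = 84. Both 4 ∣ 84 and 21 ∣ 84, yet 84 is not a multiple of 168 (since 84 = 0·168 + 84), so 168 ∤ 84.

(⇒) If 168 ∣ r, write r = 168q. Since 168 = 42·4, r = 4·(42q), so 4 ∣ r; and since 168 = 8·21, r = 21·(8q), so 21 ∣ r.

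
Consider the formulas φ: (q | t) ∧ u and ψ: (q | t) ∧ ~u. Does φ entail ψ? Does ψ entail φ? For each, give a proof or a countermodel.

Forward direction. This fails. Under t = T, u = T, q = F, the left side is true but the right side is false.

Converse. This fails. Under t = T, u = F, q = F, the left side is false but the right side is true.

(⇒) fails and (⇐) fails.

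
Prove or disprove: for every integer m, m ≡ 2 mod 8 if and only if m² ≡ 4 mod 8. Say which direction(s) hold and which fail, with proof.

(⟹) Suppose m ≡ 2 mod 8. Write m = 8j + 2. Then (8j + 2)² = 64j² + 32j + 4 = 8(8j² + 4j) + 4, so m² ≡ 4 (mod 8).

(⟸) This fails: take m = 6. Then 6² = 36 ≡ 4 (mod 8), yet 6 ≡ 6 (mod 8), not 2.

The forward direction holds; the converse fails.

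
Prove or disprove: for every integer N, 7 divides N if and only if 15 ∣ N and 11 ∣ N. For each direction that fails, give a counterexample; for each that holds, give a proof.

(⟹) This fails: take N = 7. Certainly 7 ∣ 7, but 15 ∤ 7.

(⟸) This fails: take N = 165. Both 15 ∣ 165 and 11 ∣ 165, yet 165 is not a multiple of 7 (since 165 = 23·7 + 4), so 7 ∤ 165.

(⇒) fails and (⇐) fails.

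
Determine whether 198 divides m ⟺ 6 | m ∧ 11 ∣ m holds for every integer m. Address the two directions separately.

The forward direction holds; the converse fails.

(⟸) This fails: take m = 66. Both 6 ∣ 66 and 11 ∣ 66, yet 66 is not a multiple of 198 (since 66 = 0·198 + 66), so 198 ∤ 66.

(⟹) If 198 ∣ m, write m = 198q. Since 198 = 33·6, m = 6·(33q), so 6 ∣ m; and since 198 = 18·11, m = 11·(18q), so 11 ∣ m.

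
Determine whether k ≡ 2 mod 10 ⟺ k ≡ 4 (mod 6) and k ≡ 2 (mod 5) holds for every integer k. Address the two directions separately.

[⇒] This fails: k = 2 gives 2 ≡ 2 (mod 10) but 2 ≡ 2 (mod 6), so the conjunction on the right does not hold.

[⇐] Conversely, if k ≡ 4 (mod 6) and k ≡ 2 (mod 5), then by the Chinese remainder theorem k ≡ 22 (mod 30). Since 22 ≡ 2 (mod 10) and 10 ∣ 30, we get k ≡ 2 (mod 10).

Only the converse holds.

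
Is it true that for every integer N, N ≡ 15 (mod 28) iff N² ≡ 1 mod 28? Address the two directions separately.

[⇒] Suppose N ≡ 15 (mod 28). Write N = 28j + 15. Then (28j + 15)² = 784j² + 840j + 225 = 28(28j² + 30j + 8) + 1, so N² ≡ 1 (mod 28).

[⇐] This fails: take N = 1. Then 1² = 1 ≡ 1 (mod 28), yet 1 ≡ 1 (mod 28), not 15.

Only the forward implication holds.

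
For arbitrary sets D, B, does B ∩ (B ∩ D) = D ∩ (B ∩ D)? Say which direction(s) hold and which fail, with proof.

(⊇) Let x ∈ D ∩ (B ∩ D). Then x ∈ D ∩ B, from which x ∈ B ∩ (B ∩ D).

(⊆) Let x ∈ B ∩ (B ∩ D). Then x ∈ D ∩ B, from which x ∈ D ∩ (B ∩ D).

Both inclusions hold; the sets are equal.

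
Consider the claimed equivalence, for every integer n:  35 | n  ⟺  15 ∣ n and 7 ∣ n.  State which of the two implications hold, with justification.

(⇒) fails; (⇐) holds.

Forward direction. This fails: take n = 35. Certainly 35 ∣ 35, but 15 ∤ 35.

Converse. Suppose 15 ∣ n and 7 ∣ n. Any common multiple of 15 and 7 is a multiple of their lcm; here gcd(15, 7) = 1, so lcm(15, 7) = 15·7 = 105, so 105 ∣ n. Since 35 ∣ 105, it follows that 35 ∣ n.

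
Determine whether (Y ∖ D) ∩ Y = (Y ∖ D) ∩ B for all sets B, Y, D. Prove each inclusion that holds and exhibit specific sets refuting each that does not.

(⊆) fails; (⊇) holds.

(⊆) This inclusion fails. Take B = ∅, Y = {1}, D = ∅; then 1 ∈ (Y ∖ D) ∩ Y but 1 ∉ (Y ∖ D) ∩ B.

(⊇) Let x ∈ (Y ∖ D) ∩ B. Then x ∈ B ∩ Y and x ∉ D, from which x ∈ (Y ∖ D) ∩ Y.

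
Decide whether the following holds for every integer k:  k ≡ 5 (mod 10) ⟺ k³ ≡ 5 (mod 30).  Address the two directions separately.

(⇒) fails; (⇐) holds.

(→) This fails: take k = 15. Then 15 ≡ 5 (mod 10), but 15³ = 3375 ≡ 15 (mod 30), not 5.

(←) Conversely, the residues r modulo 30 with r³ ≡ 5 (mod 30) are exactly {5}, and each is ≡ 5 (mod 10).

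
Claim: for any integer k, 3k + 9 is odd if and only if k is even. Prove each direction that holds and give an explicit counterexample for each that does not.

Equivalent; both directions hold.

(⇒) Suppose 3k + 9 is odd. Since 3 is odd, 3k and k have the same parity, so 3k + 9 ≡ k + 9 (mod 2). As 9 is odd, 3k + 9 is odd exactly when k is even. Thus k is even.

(⇐) Conversely, suppose k is even; write k = 2j. Then 3k + 9 = 3·(2j) + 9 = 2·3j + 9, which is odd.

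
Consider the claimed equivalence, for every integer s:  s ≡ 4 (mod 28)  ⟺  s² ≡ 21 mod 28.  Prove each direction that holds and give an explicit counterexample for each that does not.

Both directions fail.

(→) This fails: take s = 4. Then 4 ≡ 4 (mod 28), but 4² = 16 ≡ 16 (mod 28), not 21.

(←) This fails: take s = 7. Then 7² = 49 ≡ 21 (mod 28), yet 7 ≡ 7 (mod 28), not 4.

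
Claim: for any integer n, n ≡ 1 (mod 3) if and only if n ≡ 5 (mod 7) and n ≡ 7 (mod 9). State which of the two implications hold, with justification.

The forward direction fails; the converse holds.

(⇒) This fails: n = 1 gives 1 ≡ 1 (mod 3) but 1 ≡ 1 (mod 7), so the conjunction on the right does not hold.

(⇐) Conversely, if n ≡ 5 (mod 7) and n ≡ 7 (mod 9), then by the Chinese remainder theorem n ≡ 61 (mod 63). Since 61 ≡ 1 (mod 3) and 3 ∣ 63, we get n ≡ 1 (mod 3).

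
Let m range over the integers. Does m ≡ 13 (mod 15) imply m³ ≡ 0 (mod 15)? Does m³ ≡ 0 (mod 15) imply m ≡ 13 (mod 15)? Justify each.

Neither direction holds.

(⇒) This fails: take m = 13. Then 13 ≡ 13 (mod 15), but 13³ = 2197 ≡ 7 (mod 15), not 0.

(⇐) This fails: take m = 0. Then 0³ = 0 ≡ 0 (mod 15), yet 0 ≡ 0 (mod 15), not 13.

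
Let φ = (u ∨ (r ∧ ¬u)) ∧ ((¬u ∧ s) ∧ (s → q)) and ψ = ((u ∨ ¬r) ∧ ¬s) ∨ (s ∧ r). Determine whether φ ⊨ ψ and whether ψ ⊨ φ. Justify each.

[⇒] Assume the antecedent. If s is true, the antecedent forces (s = T, q = T, r = T, u = F), and ((u ∨ ¬r) ∧ ¬s) ∨ (s ∧ r) holds there. If s is false, the antecedent cannot hold. Either way ((u ∨ ¬r) ∧ ¬s) ∨ (s ∧ r) holds.

[⇐] This fails. Under s = F, q = F, r = F, u = F, the left side is false but the right side is true.

The forward direction holds; the converse fails.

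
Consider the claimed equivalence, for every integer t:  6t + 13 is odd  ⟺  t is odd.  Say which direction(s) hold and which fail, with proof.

(⟹) This fails: take t = 0. Then 6t + 13 = 13, which is odd, yet t = 0 is even, not odd.

(⟸) Suppose t is odd. Since 6 is even, 6t is even for every t, so 6t + 13 has the same parity as 13, which is odd. Hence 6t + 13 is odd.

Only the converse holds.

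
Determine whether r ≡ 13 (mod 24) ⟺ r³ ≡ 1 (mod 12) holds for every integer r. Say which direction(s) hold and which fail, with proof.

Forward direction. Suppose r ≡ 13 (mod 24). Then r³ ≡ 13³ = 2197 (mod 24), and since 12 ∣ 24, also r³ ≡ 1 (mod 12).

Converse. This fails: take r = 1. Then 1³ = 1 ≡ 1 (mod 12), yet 1 ≡ 1 (mod 24), not 13.

Not equivalent: only (⇒) holds.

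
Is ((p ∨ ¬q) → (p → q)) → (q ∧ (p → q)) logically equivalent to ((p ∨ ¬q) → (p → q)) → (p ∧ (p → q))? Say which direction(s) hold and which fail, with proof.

[⇒] This fails. Under q = T, p = F, the left side is true but the right side is false.

[⇐] Assume the antecedent. If q is true, the consequent reduces to true regardless of the other variables. If q is false, the antecedent forces (q = F, p = T), and the consequent holds there. Either way the consequent holds.

Not equivalent: only (⇐) holds.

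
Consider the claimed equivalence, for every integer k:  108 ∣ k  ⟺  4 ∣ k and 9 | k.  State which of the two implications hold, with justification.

(⟹) If 108 ∣ k, write k = 108q. Since 108 = 27·4, k = 4·(27q), so 4 ∣ k; and since 108 = 12·9, k = 9·(12q), so 9 ∣ k.

(⟸) This fails: take k = 36. Both 4 ∣ 36 and 9 ∣ 36, yet 36 is not a multiple of 108 (since 36 = 0·108 + 36), so 108 ∤ 36.

(⇒) holds; (⇐) fails.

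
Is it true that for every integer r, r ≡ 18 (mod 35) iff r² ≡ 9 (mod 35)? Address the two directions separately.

(⇒) Suppose r ≡ 18 (mod 35). Write r = 35j + 18. Then (35j + 18)² = 1225j² + 1260j + 324 = 35(35j² + 36j + 9) + 9, so r² ≡ 9 (mod 35).

(⇐) This fails: take r = 3. Then 3² = 9 ≡ 9 (mod 35), yet 3 ≡ 3 (mod 35), not 18.

Only the forward direction holds.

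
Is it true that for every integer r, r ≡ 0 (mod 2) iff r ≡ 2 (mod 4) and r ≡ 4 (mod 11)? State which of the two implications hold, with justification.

(⟸) If r ≡ 2 (mod 4) and r ≡ 4 (mod 11), then by the Chinese remainder theorem r ≡ 26 (mod 44). Since 26 ≡ 0 (mod 2) and 2 ∣ 44, we get r ≡ 0 (mod 2).

(⟹) This fails: r = 0 gives 0 ≡ 0 (mod 2) but 0 ≡ 0 (mod 4), so the conjunction on the right does not hold.

(⇒) fails; (⇐) holds.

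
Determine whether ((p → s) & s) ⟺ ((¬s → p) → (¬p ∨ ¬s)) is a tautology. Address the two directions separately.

[⇒] This fails. Under p = T, s = T, the left side is true but the right side is false.

[⇐] This fails. Under p = F, s = F, the left side is false but the right side is true.

Neither implication holds.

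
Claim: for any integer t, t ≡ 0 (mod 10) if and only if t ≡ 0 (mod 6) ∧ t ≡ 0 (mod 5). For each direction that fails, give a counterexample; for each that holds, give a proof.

Not equivalent: only (⇐) holds.

(←) If t ≡ 0 (mod 6) and t ≡ 0 (mod 5), then by the Chinese remainder theorem t ≡ 0 (mod 30). Since 0 ≡ 0 (mod 10) and 10 ∣ 30, we get t ≡ 0 (mod 10).

(→) This fails: t = 10 gives 10 ≡ 0 (mod 10) but 10 ≡ 4 (mod 6), so the conjunction on the right does not hold.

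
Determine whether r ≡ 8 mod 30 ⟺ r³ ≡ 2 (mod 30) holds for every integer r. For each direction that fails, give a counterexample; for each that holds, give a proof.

(⟸) Suppose r³ ≡ 2 (mod 30). The only residue r in {0, …, 29} with r³ ≡ 2 (mod 30) is r = 8, so r ≡ 8 (mod 30).

(⟹) Suppose r ≡ 8 mod 30. Write r = 30j + 8. Then (30j + 8)³ = 27000j³ + 21600j² + 5760j + 512 = 30(900j³ + 720j² + 192j + 17) + 2, so r³ ≡ 2 (mod 30).

Equivalent; both directions hold.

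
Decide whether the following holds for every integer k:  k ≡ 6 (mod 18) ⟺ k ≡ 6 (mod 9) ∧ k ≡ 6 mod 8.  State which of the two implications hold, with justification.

The forward direction fails; the converse holds.

(⇐) If k ≡ 6 (mod 9) and k ≡ 6 (mod 8), then by the Chinese remainder theorem k ≡ 6 (mod 72). Since 6 ≡ 6 (mod 18) and 18 ∣ 72, we get k ≡ 6 (mod 18).

(⇒) This fails: k = 24 gives 24 ≡ 6 (mod 18) but 24 ≡ 0 (mod 8), so the conjunction on the right does not hold.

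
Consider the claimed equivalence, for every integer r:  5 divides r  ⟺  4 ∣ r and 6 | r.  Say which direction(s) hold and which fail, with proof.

Both directions fail.

(⇒) This fails: take r = 5. Certainly 5 ∣ 5, but 4 ∤ 5.

(⇐) This fails: take r = 12. Both 4 ∣ 12 and 6 ∣ 12, yet 12 is not a multiple of 5 (since 12 = 2·5 + 2), so 5 ∤ 12.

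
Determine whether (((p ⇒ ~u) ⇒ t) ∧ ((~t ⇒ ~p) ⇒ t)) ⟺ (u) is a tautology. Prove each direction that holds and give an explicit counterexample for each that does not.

[⇒] This fails. Under t = T, u = F, p = F, the left side is true but the right side is false.

[⇐] This fails. Under t = F, u = T, p = F, the left side is false but the right side is true.

Neither direction holds.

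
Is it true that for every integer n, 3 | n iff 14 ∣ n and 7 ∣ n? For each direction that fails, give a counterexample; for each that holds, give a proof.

Neither direction holds.

Forward direction. This fails: take n = 3. Certainly 3 ∣ 3, but 14 ∤ 3.

Converse. This fails: take n = 14. Both 14 ∣ 14 and 7 ∣ 14, yet 14 is not a multiple of 3 (since 14 = 4·3 + 2), so 3 ∤ 14.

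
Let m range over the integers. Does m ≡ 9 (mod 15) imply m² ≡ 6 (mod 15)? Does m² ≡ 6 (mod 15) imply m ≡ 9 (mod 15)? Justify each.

Converse. This fails: take m = 6. Then 6² = 36 ≡ 6 (mod 15), yet 6 ≡ 6 (mod 15), not 9.

Forward direction. Suppose m ≡ 9 (mod 15). Write m = 15j + 9. Then (15j + 9)² = 225j² + 270j + 81 = 15(15j² + 18j + 5) + 6, so m² ≡ 6 (mod 15).

Not equivalent: only (⇒) holds.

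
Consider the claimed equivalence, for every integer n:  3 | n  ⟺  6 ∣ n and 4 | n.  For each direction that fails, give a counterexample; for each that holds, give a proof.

Only the converse holds.

(⇒) This fails: take n = 3. Certainly 3 ∣ 3, but 6 ∤ 3.

(⇐) Suppose 6 ∣ n and 4 ∣ n. Any common multiple of 6 and 4 is a multiple of their lcm; here lcm(6, 4) = 6·4/gcd(6, 4) = 24/2 = 12, so 12 ∣ n. Since 3 ∣ 12, it follows that 3 ∣ n.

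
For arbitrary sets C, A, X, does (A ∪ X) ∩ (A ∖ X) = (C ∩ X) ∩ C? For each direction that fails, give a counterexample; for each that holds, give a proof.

Both inclusions fail.

(⟹) This inclusion fails. Take C = ∅, A = {1}, X = ∅; then 1 ∈ (A ∪ X) ∩ (A ∖ X) but 1 ∉ (C ∩ X) ∩ C.

(⟸) This inclusion fails. Take C = {1}, A = ∅, X = {1}; then 1 ∈ (C ∩ X) ∩ C but 1 ∉ (A ∪ X) ∩ (A ∖ X).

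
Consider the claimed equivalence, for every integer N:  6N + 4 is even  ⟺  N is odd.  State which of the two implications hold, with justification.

(⇒) fails; (⇐) holds.

(⇒) This fails: take N = 6. Then 6N + 4 = 40, which is even, yet N = 6 is even, not odd.

(⇐) Suppose N is odd. Since 6 is even, 6N is even for every N, so 6N + 4 has the same parity as 4, which is even. Hence 6N + 4 is even.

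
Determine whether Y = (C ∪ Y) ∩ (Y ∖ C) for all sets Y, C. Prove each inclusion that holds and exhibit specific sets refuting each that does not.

Reverse inclusion. Let x ∈ (C ∪ Y) ∩ (Y ∖ C). Then x ∈ Y and x ∉ C, from which x ∈ Y.

Forward inclusion. This inclusion fails. Take Y = {1}, C = {1}; then 1 ∈ Y but 1 ∉ (C ∪ Y) ∩ (Y ∖ C).

Only the reverse inclusion holds.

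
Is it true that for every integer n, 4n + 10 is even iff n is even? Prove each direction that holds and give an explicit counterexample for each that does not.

Converse. Suppose n is even. Since 4 is even, 4n is even for every n, so 4n + 10 has the same parity as 10, which is even. Hence 4n + 10 is even.

Forward direction. This fails: take n = 1. Then 4n + 10 = 14, which is even, yet n = 1 is odd, not even.

(⇒) fails; (⇐) holds.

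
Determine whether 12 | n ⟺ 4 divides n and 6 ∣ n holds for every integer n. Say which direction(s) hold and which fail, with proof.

Both directions hold; the statement is true.

(←) Suppose 4 ∣ n and 6 ∣ n. Any common multiple of 4 and 6 is a multiple of their lcm; here lcm(4, 6) = 4·6/gcd(4, 6) = 24/2 = 12, so 12 ∣ n.

(→) If 12 ∣ n, write n = 12q. Since 12 = 3·4, n = 4·(3q), so 4 ∣ n; and since 12 = 2·6, n = 6·(2q), so 6 ∣ n.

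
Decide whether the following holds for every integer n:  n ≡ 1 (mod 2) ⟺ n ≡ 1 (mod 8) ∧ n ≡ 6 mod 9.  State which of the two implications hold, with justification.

The forward direction fails; the converse holds.

(←) If n ≡ 1 (mod 8) and n ≡ 6 (mod 9), then by the Chinese remainder theorem n ≡ 33 (mod 72). Since 33 ≡ 1 (mod 2) and 2 ∣ 72, we get n ≡ 1 (mod 2).

(→) This fails: n = 1 gives 1 ≡ 1 (mod 2) but 1 ≡ 1 (mod 9), so the conjunction on the right does not hold.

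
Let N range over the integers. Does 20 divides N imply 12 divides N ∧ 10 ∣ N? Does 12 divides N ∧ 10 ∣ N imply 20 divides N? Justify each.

The forward direction fails; the converse holds.

Forward direction. This fails: take N = 20. Certainly 20 ∣ 20, but 12 ∤ 20.

Converse. Suppose 12 ∣ N and 10 ∣ N. Any common multiple of 12 and 10 is a multiple of their lcm; here lcm(12, 10) = 12·10/gcd(12, 10) = 120/2 = 60, so 60 ∣ N. Since 20 ∣ 60, it follows that 20 ∣ N.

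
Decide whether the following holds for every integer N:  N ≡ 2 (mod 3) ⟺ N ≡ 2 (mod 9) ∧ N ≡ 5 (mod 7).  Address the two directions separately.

[⇒] This fails: N = 2 gives 2 ≡ 2 (mod 3) but 2 ≡ 2 (mod 7), so the conjunction on the right does not hold.

[⇐] Conversely, if N ≡ 2 (mod 9) and N ≡ 5 (mod 7), then by the Chinese remainder theorem N ≡ 47 (mod 63). Since 47 ≡ 2 (mod 3) and 3 ∣ 63, we get N ≡ 2 (mod 3).

(⇒) fails; (⇐) holds.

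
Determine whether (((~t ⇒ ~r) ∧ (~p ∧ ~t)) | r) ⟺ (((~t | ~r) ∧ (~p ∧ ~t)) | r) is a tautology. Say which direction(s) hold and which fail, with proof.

Both directions hold.

(→) Assume the antecedent. If r is true, ((~t | ~r) ∧ (~p ∧ ~t)) | r reduces to true regardless of the other variables. If r is false, the antecedent forces (p = F, t = F, r = F), and ((~t | ~r) ∧ (~p ∧ ~t)) | r holds there. Either way ((~t | ~r) ∧ (~p ∧ ~t)) | r holds.

(←) Assume the antecedent. If r is true, ((~t ⇒ ~r) ∧ (~p ∧ ~t)) | r reduces to true regardless of the other variables. If r is false, the antecedent forces (p = F, t = F, r = F), and ((~t ⇒ ~r) ∧ (~p ∧ ~t)) | r holds there. Either way ((~t ⇒ ~r) ∧ (~p ∧ ~t)) | r holds.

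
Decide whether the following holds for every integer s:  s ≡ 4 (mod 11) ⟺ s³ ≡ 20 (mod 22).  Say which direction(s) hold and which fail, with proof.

Only the converse holds.

[⇒] This fails: take s = 15. Then 15 ≡ 4 (mod 11), but 15³ = 3375 ≡ 9 (mod 22), not 20.

[⇐] Conversely, the residues r modulo 22 with r³ ≡ 20 (mod 22) are exactly {4}, and each is ≡ 4 (mod 11).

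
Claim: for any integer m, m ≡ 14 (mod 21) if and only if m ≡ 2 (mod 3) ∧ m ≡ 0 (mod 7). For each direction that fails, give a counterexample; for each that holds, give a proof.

The biconditional holds.

(⇒) Suppose m ≡ 14 (mod 21); write m = 21j + 14. Since 3 ∣ 21, reducing mod 3 gives m ≡ 14 ≡ 2 (mod 3); since 7 ∣ 21, reducing mod 7 gives m ≡ 14 ≡ 0 (mod 7).

(⇐) Conversely, if m ≡ 2 (mod 3) and m ≡ 0 (mod 7), then by the Chinese remainder theorem m ≡ 14 (mod 21). This is exactly m ≡ 14 (mod 21).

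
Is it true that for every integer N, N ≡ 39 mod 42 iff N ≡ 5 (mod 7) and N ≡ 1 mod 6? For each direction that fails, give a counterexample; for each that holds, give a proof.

Neither implication holds.

(→) This fails: N = 39 gives 39 ≡ 39 (mod 42) but 39 ≡ 4 (mod 7), so the conjunction on the right does not hold.

(←) This fails: N = 19 satisfies both congruences on the right (19 ≡ 5 mod 7 and 19 ≡ 1 mod 6) yet 19 ≡ 19 (mod 42), not 39.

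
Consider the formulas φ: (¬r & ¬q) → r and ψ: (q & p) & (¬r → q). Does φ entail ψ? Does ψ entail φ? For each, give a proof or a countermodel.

Only the converse holds.

Converse. Assume the antecedent. If q is true, (¬r & ¬q) → r reduces to true regardless of the other variables. If q is false, the antecedent cannot hold. Either way (¬r & ¬q) → r holds.

Forward direction. This fails. Under q = T, r = F, p = F, the left side is true but the right side is false.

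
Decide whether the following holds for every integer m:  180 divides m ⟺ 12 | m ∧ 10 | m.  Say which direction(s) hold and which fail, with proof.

Converse. This fails: take m = 60. Both 12 ∣ 60 and 10 ∣ 60, yet 60 is not a multiple of 180 (since 60 = 0·180 + 60), so 180 ∤ 60.

Forward direction. If 180 ∣ m, write m = 180q. Since 180 = 15·12, m = 12·(15q), so 12 ∣ m; and since 180 = 18·10, m = 10·(18q), so 10 ∣ m.

(⇒) holds; (⇐) fails.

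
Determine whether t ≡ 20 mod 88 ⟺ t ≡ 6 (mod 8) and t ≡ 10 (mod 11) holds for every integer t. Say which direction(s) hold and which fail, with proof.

Both directions fail.

(⟹) This fails: t = 20 gives 20 ≡ 20 (mod 88) but 20 ≡ 4 (mod 8), so the conjunction on the right does not hold.

(⟸) This fails: t = 54 satisfies both congruences on the right (54 ≡ 6 mod 8 and 54 ≡ 10 mod 11) yet 54 ≡ 54 (mod 88), not 20.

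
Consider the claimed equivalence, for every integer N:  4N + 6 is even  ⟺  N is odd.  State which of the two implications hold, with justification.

(⇒) fails; (⇐) holds.

Forward direction. This fails: take N = 6. Then 4N + 6 = 30, which is even, yet N = 6 is even, not odd.

Converse. Suppose N is odd. Since 4 is even, 4N is even for every N, so 4N + 6 has the same parity as 6, which is even. Hence 4N + 6 is even.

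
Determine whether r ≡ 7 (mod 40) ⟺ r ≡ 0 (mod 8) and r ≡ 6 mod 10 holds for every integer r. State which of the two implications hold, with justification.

Neither implication holds.

Forward direction. This fails: r = 7 gives 7 ≡ 7 (mod 40) but 7 ≡ 7 (mod 8), so the conjunction on the right does not hold.

Converse. This fails: r = 16 satisfies both congruences on the right (16 ≡ 0 mod 8 and 16 ≡ 6 mod 10) yet 16 ≡ 16 (mod 40), not 7.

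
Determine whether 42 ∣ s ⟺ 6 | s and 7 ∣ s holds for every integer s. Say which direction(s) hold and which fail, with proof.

Forward direction. If 42 ∣ s, write s = 42q. Since 42 = 7·6, s = 6·(7q), so 6 ∣ s; and since 42 = 6·7, s = 7·(6q), so 7 ∣ s.

Converse. Suppose 6 ∣ s and 7 ∣ s. Any common multiple of 6 and 7 is a multiple of their lcm; here gcd(6, 7) = 1, so lcm(6, 7) = 6·7 = 42, so 42 ∣ s.

Both implications hold.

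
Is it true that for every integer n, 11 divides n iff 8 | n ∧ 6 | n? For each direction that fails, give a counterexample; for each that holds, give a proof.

Both directions fail.

(⟹) This fails: take n = 11. Certainly 11 ∣ 11, but 8 ∤ 11.

(⟸) This fails: take n = 24. Both 8 ∣ 24 and 6 ∣ 24, yet 24 is not a multiple of 11 (since 24 = 2·11 + 2), so 11 ∤ 24.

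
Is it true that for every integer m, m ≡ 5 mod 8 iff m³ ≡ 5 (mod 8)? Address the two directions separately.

(⟹) Suppose m ≡ 5 mod 8. Write m = 8j + 5. Then (8j + 5)³ = 512j³ + 960j² + 600j + 125 = 8(64j³ + 120j² + 75j + 15) + 5, so m³ ≡ 5 (mod 8).

(⟸) Conversely, suppose m³ ≡ 5 (mod 8). The only residue r in {0, …, 7} with r³ ≡ 5 (mod 8) is r = 5, so m ≡ 5 (mod 8).

Both directions hold; the statement is true.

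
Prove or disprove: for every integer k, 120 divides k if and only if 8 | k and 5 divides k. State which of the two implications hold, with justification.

(→) If 120 ∣ k, write k = 120q. Since 120 = 15·8, k = 8·(15q), so 8 ∣ k; and since 120 = 24·5, k = 5·(24q), so 5 ∣ k.

(←) This fails: take k = 40. Both 8 ∣ 40 and 5 ∣ 40, yet 40 is not a multiple of 120 (since 40 = 0·120 + 40), so 120 ∤ 40.

The forward direction holds; the converse fails.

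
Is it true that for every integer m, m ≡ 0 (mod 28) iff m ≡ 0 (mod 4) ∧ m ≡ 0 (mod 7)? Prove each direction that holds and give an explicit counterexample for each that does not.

Both implications hold.

[⇒] Suppose m ≡ 0 (mod 28); write m = 28j + 0. Since 4 ∣ 28, reducing mod 4 gives m ≡ 0 (mod 4); since 7 ∣ 28, reducing mod 7 gives m ≡ 0 (mod 7).

[⇐] Conversely, if m ≡ 0 (mod 4) and m ≡ 0 (mod 7), then by the Chinese remainder theorem m ≡ 0 (mod 28). This is exactly m ≡ 0 (mod 28).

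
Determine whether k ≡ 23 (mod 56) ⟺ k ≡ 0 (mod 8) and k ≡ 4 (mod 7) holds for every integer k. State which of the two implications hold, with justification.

Both directions fail.

Forward direction. This fails: k = 23 gives 23 ≡ 23 (mod 56) but 23 ≡ 7 (mod 8), so the conjunction on the right does not hold.

Converse. This fails: k = 32 satisfies both congruences on the right (32 ≡ 0 mod 8 and 32 ≡ 4 mod 7) yet 32 ≡ 32 (mod 56), not 23.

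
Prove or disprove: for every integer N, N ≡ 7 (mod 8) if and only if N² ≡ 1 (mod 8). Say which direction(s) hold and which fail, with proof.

(⇒) holds; (⇐) fails.

[⇐] This fails: take N = 1. Then 1² = 1 ≡ 1 (mod 8), yet 1 ≡ 1 (mod 8), not 7.

[⇒] Suppose N ≡ 7 (mod 8). Write N = 8j + 7. Then (8j + 7)² = 64j² + 112j + 49 = 8(8j² + 14j + 6) + 1, so N² ≡ 1 (mod 8).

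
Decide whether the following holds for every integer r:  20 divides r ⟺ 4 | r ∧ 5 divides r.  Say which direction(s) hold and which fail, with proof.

(⇒) If 20 ∣ r, write r = 20q. Since 20 = 5·4, r = 4·(5q), so 4 ∣ r; and since 20 = 4·5, r = 5·(4q), so 5 ∣ r.

(⇐) Suppose 4 ∣ r and 5 ∣ r. Any common multiple of 4 and 5 is a multiple of their lcm; here gcd(4, 5) = 1, so lcm(4, 5) = 4·5 = 20, so 20 ∣ r.

Both directions hold; the statement is true.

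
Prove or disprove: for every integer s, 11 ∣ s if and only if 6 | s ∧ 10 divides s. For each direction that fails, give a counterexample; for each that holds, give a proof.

Neither implication holds.

(→) This fails: take s = 11. Certainly 11 ∣ 11, but 6 ∤ 11.

(←) This fails: take s = 30. Both 6 ∣ 30 and 10 ∣ 30, yet 30 is not a multiple of 11 (since 30 = 2·11 + 8), so 11 ∤ 30.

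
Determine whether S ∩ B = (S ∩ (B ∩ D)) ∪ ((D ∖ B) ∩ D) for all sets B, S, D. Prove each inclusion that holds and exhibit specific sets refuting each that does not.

Forward inclusion. This inclusion fails. Take B = {1}, S = {1}, D = ∅; then 1 ∈ S ∩ B but 1 ∉ (S ∩ (B ∩ D)) ∪ ((D ∖ B) ∩ D).

Reverse inclusion. This inclusion fails. Take B = ∅, S = ∅, D = {1}; then 1 ∈ (S ∩ (B ∩ D)) ∪ ((D ∖ B) ∩ D) but 1 ∉ S ∩ B.

Neither inclusion holds.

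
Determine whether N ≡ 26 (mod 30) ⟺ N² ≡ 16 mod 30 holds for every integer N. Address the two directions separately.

The forward direction holds; the converse fails.

(⇒) Suppose N ≡ 26 (mod 30). Write N = 30j + 26. Then (30j + 26)² = 900j² + 1560j + 676 = 30(30j² + 52j + 22) + 16, so N² ≡ 16 (mod 30).

(⇐) This fails: take N = 4. Then 4² = 16 ≡ 16 (mod 30), yet 4 ≡ 4 (mod 30), not 26.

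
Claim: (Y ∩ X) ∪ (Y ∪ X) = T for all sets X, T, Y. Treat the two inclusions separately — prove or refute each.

Forward inclusion. This inclusion fails. Take X = {1}, T = ∅, Y = ∅; then 1 ∈ (Y ∩ X) ∪ (Y ∪ X) but 1 ∉ T.

Reverse inclusion. This inclusion fails. Take X = ∅, T = {1}, Y = ∅; then 1 ∈ T but 1 ∉ (Y ∩ X) ∪ (Y ∪ X).

(⊆) fails and (⊇) fails.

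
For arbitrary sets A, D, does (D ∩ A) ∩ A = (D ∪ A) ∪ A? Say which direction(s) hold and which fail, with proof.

The sets are not equal: only the forward inclusion holds.

(⊇) This inclusion fails. Take A = {1}, D = ∅; then 1 ∈ (D ∪ A) ∪ A but 1 ∉ (D ∩ A) ∩ A.

(⊆) Let x ∈ (D ∩ A) ∩ A. Then x ∈ A ∩ D, from which x ∈ (D ∪ A) ∪ A.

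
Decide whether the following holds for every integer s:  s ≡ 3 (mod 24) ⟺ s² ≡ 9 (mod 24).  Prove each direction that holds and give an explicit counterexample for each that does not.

The forward direction holds; the converse fails.

(⟹) Suppose s ≡ 3 (mod 24). Write s = 24j + 3. Then (24j + 3)² = 576j² + 144j + 9 = 24(24j² + 6j) + 9, so s² ≡ 9 (mod 24).

(⟸) This fails: take s = 9. Then 9² = 81 ≡ 9 (mod 24), yet 9 ≡ 9 (mod 24), not 3.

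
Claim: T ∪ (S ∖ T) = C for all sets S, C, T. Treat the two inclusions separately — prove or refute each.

(⊆) fails and (⊇) fails.

(⊆) This inclusion fails. Take S = {1}, C = ∅, T = ∅; then 1 ∈ T ∪ (S ∖ T) but 1 ∉ C.

(⊇) This inclusion fails. Take S = ∅, C = {1}, T = ∅; then 1 ∈ C but 1 ∉ T ∪ (S ∖ T).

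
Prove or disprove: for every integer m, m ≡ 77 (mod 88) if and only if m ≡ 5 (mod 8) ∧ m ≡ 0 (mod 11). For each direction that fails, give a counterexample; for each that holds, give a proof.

Both directions hold.

(⟹) Suppose m ≡ 77 (mod 88); write m = 88j + 77. Since 8 ∣ 88, reducing mod 8 gives m ≡ 77 ≡ 5 (mod 8); since 11 ∣ 88, reducing mod 11 gives m ≡ 77 ≡ 0 (mod 11).

(⟸) Conversely, if m ≡ 5 (mod 8) and m ≡ 0 (mod 11), then by the Chinese remainder theorem m ≡ 77 (mod 88). This is exactly m ≡ 77 (mod 88).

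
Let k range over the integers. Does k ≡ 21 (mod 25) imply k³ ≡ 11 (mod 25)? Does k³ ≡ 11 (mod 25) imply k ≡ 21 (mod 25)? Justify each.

Both directions hold.

(⟹) Suppose k ≡ 21 (mod 25). Write k = 25j + 21. Then (25j + 21)³ = 15625j³ + 39375j² + 33075j + 9261 = 25(625j³ + 1575j² + 1323j + 370) + 11, so k³ ≡ 11 (mod 25).

(⟸) Conversely, suppose k³ ≡ 11 (mod 25). The only residue r in {0, …, 24} with r³ ≡ 11 (mod 25) is r = 21, so k ≡ 21 (mod 25).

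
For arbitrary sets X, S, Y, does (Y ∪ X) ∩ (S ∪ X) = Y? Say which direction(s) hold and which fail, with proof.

(⊆) fails and (⊇) fails.

(⟹) This inclusion fails. Take X = {1}, S = ∅, Y = ∅; then 1 ∈ (Y ∪ X) ∩ (S ∪ X) but 1 ∉ Y.

(⟸) This inclusion fails. Take X = ∅, S = ∅, Y = {1}; then 1 ∈ Y but 1 ∉ (Y ∪ X) ∩ (S ∪ X).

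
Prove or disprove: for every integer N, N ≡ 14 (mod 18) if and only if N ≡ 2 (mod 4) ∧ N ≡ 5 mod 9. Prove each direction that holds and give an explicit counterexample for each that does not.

(⇒) fails; (⇐) holds.

[⇐] If N ≡ 2 (mod 4) and N ≡ 5 (mod 9), then by the Chinese remainder theorem N ≡ 14 (mod 36). Since 14 ≡ 14 (mod 18) and 18 ∣ 36, we get N ≡ 14 (mod 18).

[⇒] This fails: N = 32 gives 32 ≡ 14 (mod 18) but 32 ≡ 0 (mod 4), so the conjunction on the right does not hold.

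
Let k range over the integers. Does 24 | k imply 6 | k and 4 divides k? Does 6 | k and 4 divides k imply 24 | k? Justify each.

Only the forward implication holds.

[⇒] If 24 ∣ k, write k = 24q. Since 24 = 4·6, k = 6·(4q), so 6 ∣ k; and since 24 = 6·4, k = 4·(6q), so 4 ∣ k.

[⇐] This fails: take k = 12. Both 6 ∣ 12 and 4 ∣ 12, yet 12 is not a multiple of 24 (since 12 = 0·24 + 12), so 24 ∤ 12.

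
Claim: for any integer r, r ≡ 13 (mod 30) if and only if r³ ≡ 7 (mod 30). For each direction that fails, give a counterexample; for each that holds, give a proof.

(→) Suppose r ≡ 13 (mod 30). Write r = 30j + 13. Then (30j + 13)³ = 27000j³ + 35100j² + 15210j + 2197 = 30(900j³ + 1170j² + 507j + 73) + 7, so r³ ≡ 7 (mod 30).

(←) Conversely, suppose r³ ≡ 7 (mod 30). The only residue r in {0, …, 29} with r³ ≡ 7 (mod 30) is r = 13, so r ≡ 13 (mod 30).

Equivalent; both directions hold.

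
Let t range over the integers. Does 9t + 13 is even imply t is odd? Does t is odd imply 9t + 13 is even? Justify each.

Both directions hold; the statement is true.

(⇒) Suppose 9t + 13 is even. Since 9 is odd, 9t and t have the same parity, so 9t + 13 ≡ t + 13 (mod 2). As 13 is odd, 9t + 13 is even exactly when t is odd. Thus t is odd.

(⇐) Conversely, suppose t is odd; write t = 2j + 1. Then 9t + 13 = 9·(2j + 1) + 13 = 2·9j + 22, which is even.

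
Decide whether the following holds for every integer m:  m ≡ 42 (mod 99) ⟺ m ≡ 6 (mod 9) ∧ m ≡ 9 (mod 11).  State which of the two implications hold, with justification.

(→) Suppose m ≡ 42 (mod 99); write m = 99j + 42. Since 9 ∣ 99, reducing mod 9 gives m ≡ 42 ≡ 6 (mod 9); since 11 ∣ 99, reducing mod 11 gives m ≡ 42 ≡ 9 (mod 11).

(←) Conversely, if m ≡ 6 (mod 9) and m ≡ 9 (mod 11), then by the Chinese remainder theorem m ≡ 42 (mod 99). This is exactly m ≡ 42 (mod 99).

Both directions hold.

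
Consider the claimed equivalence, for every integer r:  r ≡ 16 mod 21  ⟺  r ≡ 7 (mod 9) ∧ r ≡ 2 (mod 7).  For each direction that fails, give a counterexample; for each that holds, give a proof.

Only the converse holds.

(⇒) This fails: r = 58 gives 58 ≡ 16 (mod 21) but 58 ≡ 4 (mod 9), so the conjunction on the right does not hold.

(⇐) Conversely, if r ≡ 7 (mod 9) and r ≡ 2 (mod 7), then by the Chinese remainder theorem r ≡ 16 (mod 63). Since 16 ≡ 16 (mod 21) and 21 ∣ 63, we get r ≡ 16 (mod 21).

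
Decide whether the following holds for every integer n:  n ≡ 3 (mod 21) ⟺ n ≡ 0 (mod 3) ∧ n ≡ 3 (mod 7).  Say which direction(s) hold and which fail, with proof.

Forward direction. Suppose n ≡ 3 (mod 21); write n = 21j + 3. Since 3 ∣ 21, reducing mod 3 gives n ≡ 3 ≡ 0 (mod 3); since 7 ∣ 21, reducing mod 7 gives n ≡ 3 (mod 7).

Converse. If n ≡ 0 (mod 3) and n ≡ 3 (mod 7), then by the Chinese remainder theorem n ≡ 3 (mod 21). This is exactly n ≡ 3 (mod 21).

Both implications hold.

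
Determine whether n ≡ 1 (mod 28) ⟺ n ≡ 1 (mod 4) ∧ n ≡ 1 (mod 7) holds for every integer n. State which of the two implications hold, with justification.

[⇐] If n ≡ 1 (mod 4) and n ≡ 1 (mod 7), then by the Chinese remainder theorem n ≡ 1 (mod 28). This is exactly n ≡ 1 (mod 28).

[⇒] Suppose n ≡ 1 (mod 28); write n = 28j + 1. Since 4 ∣ 28, reducing mod 4 gives n ≡ 1 (mod 4); since 7 ∣ 28, reducing mod 7 gives n ≡ 1 (mod 7).

Equivalent; both directions hold.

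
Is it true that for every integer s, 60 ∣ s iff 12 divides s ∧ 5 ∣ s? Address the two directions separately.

(⟹) If 60 ∣ s, write s = 60q. Since 60 = 5·12, s = 12·(5q), so 12 ∣ s; and since 60 = 12·5, s = 5·(12q), so 5 ∣ s.

(⟸) Suppose 12 ∣ s and 5 ∣ s. Any common multiple of 12 and 5 is a multiple of their lcm; here gcd(12, 5) = 1, so lcm(12, 5) = 12·5 = 60, so 60 ∣ s.

The biconditional holds.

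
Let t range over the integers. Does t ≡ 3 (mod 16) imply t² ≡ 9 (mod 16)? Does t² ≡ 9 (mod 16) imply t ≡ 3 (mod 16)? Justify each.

[⇒] Suppose t ≡ 3 (mod 16). Write t = 16j + 3. Then (16j + 3)² = 256j² + 96j + 9 = 16(16j² + 6j) + 9, so t² ≡ 9 (mod 16).

[⇐] This fails: take t = 5. Then 5² = 25 ≡ 9 (mod 16), yet 5 ≡ 5 (mod 16), not 3.

Only the forward implication holds.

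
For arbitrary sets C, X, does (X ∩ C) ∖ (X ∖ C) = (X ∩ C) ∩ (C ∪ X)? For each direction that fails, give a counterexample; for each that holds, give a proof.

(⟹) Let x ∈ (X ∩ C) ∖ (X ∖ C). Then x ∈ C ∩ X, from which x ∈ (X ∩ C) ∩ (C ∪ X).

(⟸) Let x ∈ (X ∩ C) ∩ (C ∪ X). Then x ∈ C ∩ X, from which x ∈ (X ∩ C) ∖ (X ∖ C).

The two sets are equal.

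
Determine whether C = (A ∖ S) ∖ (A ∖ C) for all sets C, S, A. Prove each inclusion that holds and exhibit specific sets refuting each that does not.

(⟹) This inclusion fails. Take C = {1}, S = ∅, A = ∅; then 1 ∈ C but 1 ∉ (A ∖ S) ∖ (A ∖ C).

(⟸) Let x ∈ (A ∖ S) ∖ (A ∖ C). Then x ∈ C ∩ A and x ∉ S, from which x ∈ C.

(⊆) fails; (⊇) holds.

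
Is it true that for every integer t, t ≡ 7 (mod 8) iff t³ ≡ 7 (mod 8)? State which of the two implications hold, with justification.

(⟹) Suppose t ≡ 7 (mod 8). Write t = 8j + 7. Then (8j + 7)³ = 512j³ + 1344j² + 1176j + 343 = 8(64j³ + 168j² + 147j + 42) + 7, so t³ ≡ 7 (mod 8).

(⟸) Conversely, suppose t³ ≡ 7 (mod 8). The only residue r in {0, …, 7} with r³ ≡ 7 (mod 8) is r = 7, so t ≡ 7 (mod 8).

Equivalent; both directions hold.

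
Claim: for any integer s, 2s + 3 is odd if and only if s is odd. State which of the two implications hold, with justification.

(⟹) This fails: take s = 4. Then 2s + 3 = 11, which is odd, yet s = 4 is even, not odd.

(⟸) Suppose s is odd. Since 2 is even, 2s is even for every s, so 2s + 3 has the same parity as 3, which is odd. Hence 2s + 3 is odd.

Only the reverse direction holds.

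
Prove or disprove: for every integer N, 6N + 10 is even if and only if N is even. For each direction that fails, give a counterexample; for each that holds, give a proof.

(→) This fails: take N = 1. Then 6N + 10 = 16, which is even, yet N = 1 is odd, not even.

(←) Suppose N is even. Since 6 is even, 6N is even for every N, so 6N + 10 has the same parity as 10, which is even. Hence 6N + 10 is even.

Not equivalent: only (⇐) holds.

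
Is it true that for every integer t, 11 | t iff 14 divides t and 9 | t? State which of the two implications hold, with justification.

Neither implication holds.

Forward direction. This fails: take t = 11. Certainly 11 ∣ 11, but 14 ∤ 11.

Converse. This fails: take t = 126. Both 14 ∣ 126 and 9 ∣ 126, yet 126 is not a multiple of 11 (since 126 = 11·11 + 5), so 11 ∤ 126.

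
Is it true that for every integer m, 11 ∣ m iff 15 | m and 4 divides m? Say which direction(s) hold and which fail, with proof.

(⟹) This fails: take m = 11. Certainly 11 ∣ 11, but 15 ∤ 11.

(⟸) This fails: take m = 60. Both 15 ∣ 60 and 4 ∣ 60, yet 60 is not a multiple of 11 (since 60 = 5·11 + 5), so 11 ∤ 60.

Neither implication holds.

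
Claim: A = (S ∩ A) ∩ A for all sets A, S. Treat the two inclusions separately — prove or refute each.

Reverse inclusion. Let x ∈ (S ∩ A) ∩ A. Then x ∈ A ∩ S, from which x ∈ A.

Forward inclusion. This inclusion fails. Take A = {1}, S = ∅; then 1 ∈ A but 1 ∉ (S ∩ A) ∩ A.

The sets are not equal: only the reverse inclusion holds.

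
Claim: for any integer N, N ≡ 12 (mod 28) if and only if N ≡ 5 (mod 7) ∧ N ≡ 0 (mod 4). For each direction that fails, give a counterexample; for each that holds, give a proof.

Equivalent; both directions hold.

(←) If N ≡ 5 (mod 7) and N ≡ 0 (mod 4), then by the Chinese remainder theorem N ≡ 12 (mod 28). This is exactly N ≡ 12 (mod 28).

(→) Suppose N ≡ 12 (mod 28); write N = 28j + 12. Since 7 ∣ 28, reducing mod 7 gives N ≡ 12 ≡ 5 (mod 7); since 4 ∣ 28, reducing mod 4 gives N ≡ 12 ≡ 0 (mod 4).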